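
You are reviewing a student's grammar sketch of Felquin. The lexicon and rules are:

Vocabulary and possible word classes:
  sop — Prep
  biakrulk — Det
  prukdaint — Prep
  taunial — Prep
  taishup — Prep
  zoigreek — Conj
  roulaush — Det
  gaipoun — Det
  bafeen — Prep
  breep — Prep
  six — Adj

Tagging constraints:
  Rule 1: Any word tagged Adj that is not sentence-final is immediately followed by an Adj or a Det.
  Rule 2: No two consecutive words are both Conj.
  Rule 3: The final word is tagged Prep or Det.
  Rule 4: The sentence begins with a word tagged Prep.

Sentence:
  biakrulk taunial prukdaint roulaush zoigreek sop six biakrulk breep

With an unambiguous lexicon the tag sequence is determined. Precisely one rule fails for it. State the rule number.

Fixed tagging: Det Prep Prep Det Conj Prep Adj Det Prep.
Applying the rules: R1 holds, R2 holds, R3 holds, R4 violated.
Only rule 4 fails.

4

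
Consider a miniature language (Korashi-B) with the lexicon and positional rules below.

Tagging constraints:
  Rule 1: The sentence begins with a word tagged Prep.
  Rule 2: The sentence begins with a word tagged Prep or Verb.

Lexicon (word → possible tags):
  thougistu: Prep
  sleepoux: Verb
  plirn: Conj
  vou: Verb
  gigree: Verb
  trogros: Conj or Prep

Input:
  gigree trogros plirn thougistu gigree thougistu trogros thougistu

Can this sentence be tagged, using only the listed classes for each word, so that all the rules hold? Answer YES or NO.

NO

Candidates per position — 1:gigree {Verb}; 2:trogros {Conj,Prep}; 3:plirn {Conj}; 4:thougistu {Prep}; 5:gigree {Verb}; 6:thougistu {Prep}; 7:trogros {Conj,Prep}; 8:thougistu {Prep}.
Rule 1 cannot be satisfied by any choice of tags from the lexicon.
So there is no consistent tagging.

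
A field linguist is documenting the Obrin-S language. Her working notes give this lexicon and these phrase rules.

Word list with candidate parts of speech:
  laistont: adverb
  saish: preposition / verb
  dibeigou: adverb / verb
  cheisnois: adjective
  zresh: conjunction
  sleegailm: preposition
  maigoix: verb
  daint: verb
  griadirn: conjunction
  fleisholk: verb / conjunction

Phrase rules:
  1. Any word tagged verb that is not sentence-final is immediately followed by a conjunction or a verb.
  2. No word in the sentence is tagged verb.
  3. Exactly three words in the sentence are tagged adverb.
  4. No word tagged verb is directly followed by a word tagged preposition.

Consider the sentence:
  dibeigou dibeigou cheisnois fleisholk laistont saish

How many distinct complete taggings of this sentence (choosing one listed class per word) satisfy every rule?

Candidates per position — 1:dibeigou {adverb,verb}; 2:dibeigou {adverb,verb}; 3:cheisnois {adjective}; 4:fleisholk {verb,conjunction}; 5:laistont {adverb}; 6:saish {preposition,verb}.
There are 16 candidate sequences in total.
The sequences that satisfy every rule: adverb adverb adjective conjunction adverb preposition.
Count = 1.

1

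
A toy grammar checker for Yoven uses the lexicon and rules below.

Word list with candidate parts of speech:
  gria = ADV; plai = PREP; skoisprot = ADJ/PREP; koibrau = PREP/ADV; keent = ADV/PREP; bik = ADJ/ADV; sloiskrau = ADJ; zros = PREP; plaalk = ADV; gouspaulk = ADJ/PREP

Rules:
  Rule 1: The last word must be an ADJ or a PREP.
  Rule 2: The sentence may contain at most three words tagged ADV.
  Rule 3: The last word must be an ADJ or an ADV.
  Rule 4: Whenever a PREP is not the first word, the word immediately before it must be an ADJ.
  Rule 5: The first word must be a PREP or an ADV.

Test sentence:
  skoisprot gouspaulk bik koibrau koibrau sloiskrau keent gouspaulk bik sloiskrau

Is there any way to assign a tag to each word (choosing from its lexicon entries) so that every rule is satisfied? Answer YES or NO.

Candidates per position — 1:skoisprot {ADJ,PREP}; 2:gouspaulk {ADJ,PREP}; 3:bik {ADJ,ADV}; 4:koibrau {PREP,ADV}; 5:koibrau {PREP,ADV}; 6:sloiskrau {ADJ}; 7:keent {ADV,PREP}; 8:gouspaulk {ADJ,PREP}; 9:bik {ADJ,ADV}; 10:sloiskrau {ADJ}.
One satisfying assignment: PREP ADJ ADJ ADV ADV ADJ PREP ADJ ADJ ADJ.
Verifying each rule — rule 1 satisfied; rule 2 satisfied; rule 3 satisfied; rule 4 satisfied; rule 5 satisfied.

YES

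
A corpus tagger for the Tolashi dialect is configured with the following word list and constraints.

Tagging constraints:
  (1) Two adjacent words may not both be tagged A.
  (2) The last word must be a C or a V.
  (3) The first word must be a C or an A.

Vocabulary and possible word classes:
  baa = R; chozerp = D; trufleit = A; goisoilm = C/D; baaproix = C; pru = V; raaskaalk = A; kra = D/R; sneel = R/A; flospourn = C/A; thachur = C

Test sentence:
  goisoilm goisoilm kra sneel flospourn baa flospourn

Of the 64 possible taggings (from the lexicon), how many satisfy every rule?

12

Candidates per position — 1:goisoilm {C,D}; 2:goisoilm {C,D}; 3:kra {D,R}; 4:sneel {R,A}; 5:flospourn {C,A}; 6:baa {R}; 7:flospourn {C,A}.
There are 64 candidate sequences in total.
Checking each against the rules leaves 12 sequences.
Count = 12.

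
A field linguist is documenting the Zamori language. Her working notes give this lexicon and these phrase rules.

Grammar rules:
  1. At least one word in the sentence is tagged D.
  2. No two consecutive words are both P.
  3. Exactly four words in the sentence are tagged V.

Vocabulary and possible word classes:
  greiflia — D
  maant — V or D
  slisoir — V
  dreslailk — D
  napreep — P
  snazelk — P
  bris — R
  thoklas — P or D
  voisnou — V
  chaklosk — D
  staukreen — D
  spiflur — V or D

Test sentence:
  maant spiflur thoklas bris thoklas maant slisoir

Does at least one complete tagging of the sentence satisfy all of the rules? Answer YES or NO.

Candidates per position — 1:maant {V,D}; 2:spiflur {V,D}; 3:thoklas {P,D}; 4:bris {R}; 5:thoklas {P,D}; 6:maant {V,D}; 7:slisoir {V}.
One satisfying assignment: V V P R D V V.
Verifying each rule — rule 1 satisfied; rule 2 satisfied; rule 3 satisfied.

YES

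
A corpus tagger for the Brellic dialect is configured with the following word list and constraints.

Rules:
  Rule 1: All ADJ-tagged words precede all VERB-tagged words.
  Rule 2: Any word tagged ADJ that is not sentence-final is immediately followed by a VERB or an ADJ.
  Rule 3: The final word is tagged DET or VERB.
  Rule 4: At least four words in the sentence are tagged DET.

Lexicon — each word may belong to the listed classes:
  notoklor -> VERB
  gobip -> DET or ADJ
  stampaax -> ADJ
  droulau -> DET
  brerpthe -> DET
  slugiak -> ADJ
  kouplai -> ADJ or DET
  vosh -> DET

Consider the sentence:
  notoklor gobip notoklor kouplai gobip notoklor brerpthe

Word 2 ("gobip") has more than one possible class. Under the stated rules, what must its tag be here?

Candidates per position — 1:notoklor {VERB}; 2:gobip {DET,ADJ}; 3:notoklor {VERB}; 4:kouplai {ADJ,DET}; 5:gobip {DET,ADJ}; 6:notoklor {VERB}; 7:brerpthe {DET}.
Word 2 cannot be ADJ — rule 1 would then fail for every completion. It is DET.
Word 4 cannot be ADJ — rule 1 would then fail for every completion. It is DET.
Word 5 cannot be ADJ — rule 1 would then fail for every completion. It is DET.
That leaves exactly one tagging: VERB DET VERB DET DET VERB DET.
Checking: rule 1 satisfied; rule 2 satisfied; rule 3 satisfied; rule 4 satisfied.

DET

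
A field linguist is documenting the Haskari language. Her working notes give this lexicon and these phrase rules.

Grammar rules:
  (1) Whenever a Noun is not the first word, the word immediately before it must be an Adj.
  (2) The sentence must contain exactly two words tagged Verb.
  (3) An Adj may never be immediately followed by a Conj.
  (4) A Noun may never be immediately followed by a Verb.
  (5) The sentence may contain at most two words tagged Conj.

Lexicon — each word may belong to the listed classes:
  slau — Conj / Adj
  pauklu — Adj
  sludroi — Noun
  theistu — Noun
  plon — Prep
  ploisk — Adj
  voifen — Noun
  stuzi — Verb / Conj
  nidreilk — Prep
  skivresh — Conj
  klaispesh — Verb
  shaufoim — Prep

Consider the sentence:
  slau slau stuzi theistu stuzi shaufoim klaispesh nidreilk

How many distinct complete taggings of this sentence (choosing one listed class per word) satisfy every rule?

0

Candidates per position — 1:slau {Conj,Adj}; 2:slau {Conj,Adj}; 3:stuzi {Verb,Conj}; 4:theistu {Noun}; 5:stuzi {Verb,Conj}; 6:shaufoim {Prep}; 7:klaispesh {Verb}; 8:nidreilk {Prep}.
There are 16 candidate sequences in total.
Rule 1 cannot be satisfied by any choice of tags from the lexicon.
So there is no consistent tagging.
Count = 0.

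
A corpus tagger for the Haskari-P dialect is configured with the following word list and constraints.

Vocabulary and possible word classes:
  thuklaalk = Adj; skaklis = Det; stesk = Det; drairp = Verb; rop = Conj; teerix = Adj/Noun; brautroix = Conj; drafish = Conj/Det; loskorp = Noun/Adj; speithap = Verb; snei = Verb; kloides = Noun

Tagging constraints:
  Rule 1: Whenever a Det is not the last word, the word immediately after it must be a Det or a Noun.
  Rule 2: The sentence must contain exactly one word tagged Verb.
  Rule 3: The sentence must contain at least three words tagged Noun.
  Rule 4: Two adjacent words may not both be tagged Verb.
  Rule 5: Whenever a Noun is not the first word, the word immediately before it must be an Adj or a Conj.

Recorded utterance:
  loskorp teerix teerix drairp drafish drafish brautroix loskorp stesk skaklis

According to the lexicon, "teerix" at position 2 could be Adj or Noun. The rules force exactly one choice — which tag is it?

Candidates per position — 1:loskorp {Noun,Adj}; 2:teerix {Adj,Noun}; 3:teerix {Adj,Noun}; 4:drairp {Verb}; 5:drafish {Conj,Det}; 6:drafish {Conj,Det}; 7:brautroix {Conj}; 8:loskorp {Noun,Adj}; 9:stesk {Det}; 10:skaklis {Det}.
Position 5: Det is ruled out by rule 1; that leaves Conj.
Position 6: Det is ruled out by rule 1; that leaves Conj.
Position 2: the remaining choice is settled jointly with positions 1, 3, 8 — only Adj at position 2 is part of a tagging that satisfies every rule.
So the tagging must be: Noun Adj Noun Verb Conj Conj Conj Noun Det Det.
Checking: rule 1 ok; rule 2 ok; rule 3 ok; rule 4 ok; rule 5 ok.

Adj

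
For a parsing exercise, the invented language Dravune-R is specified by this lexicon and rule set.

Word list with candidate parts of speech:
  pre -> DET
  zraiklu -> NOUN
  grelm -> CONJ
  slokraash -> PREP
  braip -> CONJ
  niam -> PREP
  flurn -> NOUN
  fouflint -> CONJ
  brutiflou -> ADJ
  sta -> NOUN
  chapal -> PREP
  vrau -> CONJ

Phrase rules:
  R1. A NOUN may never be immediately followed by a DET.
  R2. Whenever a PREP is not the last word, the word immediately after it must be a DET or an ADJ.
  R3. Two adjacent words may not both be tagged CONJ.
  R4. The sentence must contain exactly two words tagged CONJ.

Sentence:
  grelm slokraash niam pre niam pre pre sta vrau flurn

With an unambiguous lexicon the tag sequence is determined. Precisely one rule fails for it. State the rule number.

Fixed tagging: CONJ PREP PREP DET PREP DET DET NOUN CONJ NOUN.
Checking each rule: R1 ✓, R2 ✗, R3 ✓, R4 ✓.
Only rule 2 fails.

2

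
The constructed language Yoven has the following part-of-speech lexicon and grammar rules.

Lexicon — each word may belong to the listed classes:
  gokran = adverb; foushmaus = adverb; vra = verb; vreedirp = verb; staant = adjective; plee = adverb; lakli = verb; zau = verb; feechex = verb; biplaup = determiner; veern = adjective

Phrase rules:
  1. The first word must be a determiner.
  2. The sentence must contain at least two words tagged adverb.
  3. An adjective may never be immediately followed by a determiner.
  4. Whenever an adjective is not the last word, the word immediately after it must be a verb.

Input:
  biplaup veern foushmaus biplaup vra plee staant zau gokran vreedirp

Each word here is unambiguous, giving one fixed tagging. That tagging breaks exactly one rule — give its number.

Fixed tagging: determiner adjective adverb determiner verb adverb adjective verb adverb verb.
Checking each rule: R1 pass, R2 pass, R3 pass, R4 fail.
Only rule 4 fails.

4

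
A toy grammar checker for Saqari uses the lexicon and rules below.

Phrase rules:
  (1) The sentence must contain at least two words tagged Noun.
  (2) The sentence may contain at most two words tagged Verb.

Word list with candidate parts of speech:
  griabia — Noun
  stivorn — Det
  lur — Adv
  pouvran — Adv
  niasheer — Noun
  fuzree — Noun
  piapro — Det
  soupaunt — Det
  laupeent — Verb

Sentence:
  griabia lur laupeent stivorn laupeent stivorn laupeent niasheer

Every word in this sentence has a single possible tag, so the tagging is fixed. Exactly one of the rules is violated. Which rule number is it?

2

Fixed tagging: Noun Adv Verb Det Verb Det Verb Noun.
Rule check: R1 holds, R2 violated.
Only rule 2 fails.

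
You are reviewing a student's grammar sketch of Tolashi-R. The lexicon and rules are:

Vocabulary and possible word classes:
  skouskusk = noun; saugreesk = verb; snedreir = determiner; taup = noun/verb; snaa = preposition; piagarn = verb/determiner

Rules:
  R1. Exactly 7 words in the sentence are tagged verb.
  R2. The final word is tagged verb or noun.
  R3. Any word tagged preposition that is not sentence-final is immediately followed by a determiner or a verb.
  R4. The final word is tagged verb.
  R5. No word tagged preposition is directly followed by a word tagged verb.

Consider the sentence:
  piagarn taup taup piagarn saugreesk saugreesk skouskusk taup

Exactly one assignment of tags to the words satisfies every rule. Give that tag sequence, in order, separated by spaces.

Candidates per position — 1:piagarn {verb,determiner}; 2:taup {noun,verb}; 3:taup {noun,verb}; 4:piagarn {verb,determiner}; 5:saugreesk {verb}; 6:saugreesk {verb}; 7:skouskusk {noun}; 8:taup {noun,verb}.
Word 1 cannot be determiner — rule 1 would then fail for every completion. It is verb.
Word 2 cannot be noun — rule 1 would then fail for every completion. It is verb.
Word 3 cannot be noun — rule 1 would then fail for every completion. It is verb.
Word 4 cannot be determiner — rule 1 would then fail for every completion. It is verb.
Word 8 cannot be noun — rule 1 would then fail for every completion. It is verb.
The only consistent sequence is: verb verb verb verb verb verb noun verb.
Rule-by-rule: rule 1 holds; rule 2 holds; rule 3 holds; rule 4 holds; rule 5 holds.

verb verb verb verb verb verb noun verb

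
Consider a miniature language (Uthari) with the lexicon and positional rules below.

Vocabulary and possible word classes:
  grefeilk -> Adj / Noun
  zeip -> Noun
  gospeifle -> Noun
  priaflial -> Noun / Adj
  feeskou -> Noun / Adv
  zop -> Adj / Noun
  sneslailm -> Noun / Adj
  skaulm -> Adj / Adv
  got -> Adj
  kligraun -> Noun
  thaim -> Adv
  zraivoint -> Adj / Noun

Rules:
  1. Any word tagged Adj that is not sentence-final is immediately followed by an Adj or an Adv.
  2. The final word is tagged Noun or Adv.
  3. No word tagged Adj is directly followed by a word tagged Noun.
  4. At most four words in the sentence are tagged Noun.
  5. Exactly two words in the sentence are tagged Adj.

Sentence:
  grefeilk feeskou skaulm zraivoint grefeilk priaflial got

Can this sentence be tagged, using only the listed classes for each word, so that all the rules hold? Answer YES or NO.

Candidates per position — 1:grefeilk {Adj,Noun}; 2:feeskou {Noun,Adv}; 3:skaulm {Adj,Adv}; 4:zraivoint {Adj,Noun}; 5:grefeilk {Adj,Noun}; 6:priaflial {Noun,Adj}; 7:got {Adj}.
Rule 2 cannot be satisfied by any choice of tags from the lexicon.
So there is no consistent tagging.

NO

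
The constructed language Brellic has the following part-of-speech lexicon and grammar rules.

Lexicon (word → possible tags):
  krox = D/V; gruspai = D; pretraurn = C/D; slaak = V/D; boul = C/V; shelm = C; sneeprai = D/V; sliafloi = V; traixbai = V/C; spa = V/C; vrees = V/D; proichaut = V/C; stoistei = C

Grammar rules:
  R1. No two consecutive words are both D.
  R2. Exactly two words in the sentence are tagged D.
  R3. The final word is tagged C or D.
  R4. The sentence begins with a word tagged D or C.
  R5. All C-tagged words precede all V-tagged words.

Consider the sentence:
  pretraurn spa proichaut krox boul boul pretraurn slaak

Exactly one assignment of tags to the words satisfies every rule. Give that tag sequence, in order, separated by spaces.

Candidates per position — 1:pretraurn {C,D}; 2:spa {V,C}; 3:proichaut {V,C}; 4:krox {D,V}; 5:boul {C,V}; 6:boul {C,V}; 7:pretraurn {C,D}; 8:slaak {V,D}.
At position 8, choosing V makes rule 3 impossible to satisfy; hence D.
At position 7, choosing D makes rule 1 impossible to satisfy; hence C.
At position 2, choosing V makes rule 5 impossible to satisfy; hence C.
At position 3, choosing V makes rule 5 impossible to satisfy; hence C.
At position 4, choosing V makes rule 5 impossible to satisfy; hence D.
At position 5, choosing V makes rule 5 impossible to satisfy; hence C.
At position 6, choosing V makes rule 5 impossible to satisfy; hence C.
At position 1, choosing D makes rule 2 impossible to satisfy; hence C.
So the tagging must be: C C C D C C C D.
Check: rule 1 ✓; rule 2 ✓; rule 3 ✓; rule 4 ✓; rule 5 ✓.

C C C D C C C D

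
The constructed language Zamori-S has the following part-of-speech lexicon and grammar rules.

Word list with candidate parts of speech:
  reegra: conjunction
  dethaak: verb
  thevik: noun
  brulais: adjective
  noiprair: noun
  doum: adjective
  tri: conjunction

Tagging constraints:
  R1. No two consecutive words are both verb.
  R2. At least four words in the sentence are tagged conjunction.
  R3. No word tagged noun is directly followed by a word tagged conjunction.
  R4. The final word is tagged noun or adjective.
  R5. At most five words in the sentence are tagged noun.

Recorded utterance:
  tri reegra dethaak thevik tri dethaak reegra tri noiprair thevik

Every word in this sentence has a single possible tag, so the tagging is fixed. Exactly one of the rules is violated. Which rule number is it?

3

Fixed tagging: conjunction conjunction verb noun conjunction verb conjunction conjunction noun noun.
Checking each rule: R1 holds, R2 holds, R3 violated, R4 holds, R5 holds.
Only rule 3 fails.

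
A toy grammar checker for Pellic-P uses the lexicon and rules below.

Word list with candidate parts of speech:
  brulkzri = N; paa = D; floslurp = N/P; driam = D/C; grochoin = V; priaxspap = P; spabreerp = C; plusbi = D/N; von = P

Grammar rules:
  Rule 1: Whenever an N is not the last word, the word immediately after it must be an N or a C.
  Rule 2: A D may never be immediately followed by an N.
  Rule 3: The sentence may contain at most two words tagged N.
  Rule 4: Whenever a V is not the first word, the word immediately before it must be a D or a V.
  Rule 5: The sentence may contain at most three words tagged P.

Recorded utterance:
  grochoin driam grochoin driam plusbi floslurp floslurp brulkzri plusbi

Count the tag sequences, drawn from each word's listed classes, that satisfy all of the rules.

Candidates per position — 1:grochoin {V}; 2:driam {D,C}; 3:grochoin {V}; 4:driam {D,C}; 5:plusbi {D,N}; 6:floslurp {N,P}; 7:floslurp {N,P}; 8:brulkzri {N}; 9:plusbi {D,N}.
There are 64 candidate sequences in total.
The sequences that satisfy every rule: V D V D D P P N N; V D V C D P P N N.
Count = 2.

2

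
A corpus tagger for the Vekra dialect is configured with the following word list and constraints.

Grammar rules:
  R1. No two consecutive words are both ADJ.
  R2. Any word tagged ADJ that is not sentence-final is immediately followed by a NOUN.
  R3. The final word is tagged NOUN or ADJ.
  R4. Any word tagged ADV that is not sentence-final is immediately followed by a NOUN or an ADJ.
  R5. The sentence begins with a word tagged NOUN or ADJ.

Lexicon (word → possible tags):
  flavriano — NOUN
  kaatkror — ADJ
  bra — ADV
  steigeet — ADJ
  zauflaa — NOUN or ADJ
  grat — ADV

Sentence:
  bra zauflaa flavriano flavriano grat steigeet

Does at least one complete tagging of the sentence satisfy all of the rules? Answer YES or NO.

NO

Candidates per position — 1:bra {ADV}; 2:zauflaa {NOUN,ADJ}; 3:flavriano {NOUN}; 4:flavriano {NOUN}; 5:grat {ADV}; 6:steigeet {ADJ}.
Rule 5 cannot be satisfied by any choice of tags from the lexicon.
So there is no consistent tagging.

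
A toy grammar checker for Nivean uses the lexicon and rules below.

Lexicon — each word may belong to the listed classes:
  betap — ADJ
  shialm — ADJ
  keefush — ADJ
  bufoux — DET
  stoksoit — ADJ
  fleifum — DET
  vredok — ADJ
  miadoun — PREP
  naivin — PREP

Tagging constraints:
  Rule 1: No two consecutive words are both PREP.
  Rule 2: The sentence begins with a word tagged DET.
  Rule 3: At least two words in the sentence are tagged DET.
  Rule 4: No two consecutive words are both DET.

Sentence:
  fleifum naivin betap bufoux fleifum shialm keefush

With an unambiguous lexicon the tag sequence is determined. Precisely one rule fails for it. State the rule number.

Fixed tagging: DET PREP ADJ DET DET ADJ ADJ.
Rule check: R1 pass, R2 pass, R3 pass, R4 fail.
Only rule 4 fails.

4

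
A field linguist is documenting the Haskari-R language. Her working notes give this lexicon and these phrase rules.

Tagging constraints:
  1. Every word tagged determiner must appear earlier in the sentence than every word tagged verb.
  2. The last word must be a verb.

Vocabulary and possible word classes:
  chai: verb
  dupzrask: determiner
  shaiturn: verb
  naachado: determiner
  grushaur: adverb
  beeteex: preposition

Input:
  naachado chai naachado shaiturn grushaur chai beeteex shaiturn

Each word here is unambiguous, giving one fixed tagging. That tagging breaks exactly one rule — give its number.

1

Fixed tagging: determiner verb determiner verb adverb verb preposition verb.
Applying the rules: R1 ✗, R2 ✓.
Only rule 1 fails.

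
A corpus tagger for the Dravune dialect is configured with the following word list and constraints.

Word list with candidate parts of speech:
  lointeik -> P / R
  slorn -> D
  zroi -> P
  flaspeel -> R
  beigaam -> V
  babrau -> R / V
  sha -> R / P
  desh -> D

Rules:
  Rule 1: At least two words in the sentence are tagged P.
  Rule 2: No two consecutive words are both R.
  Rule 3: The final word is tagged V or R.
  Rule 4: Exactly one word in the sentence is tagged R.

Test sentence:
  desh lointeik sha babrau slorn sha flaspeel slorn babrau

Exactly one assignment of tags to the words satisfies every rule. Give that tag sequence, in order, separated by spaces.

Candidates per position — 1:desh {D}; 2:lointeik {P,R}; 3:sha {R,P}; 4:babrau {R,V}; 5:slorn {D}; 6:sha {R,P}; 7:flaspeel {R}; 8:slorn {D}; 9:babrau {R,V}.
At position 2, choosing R makes rule 4 impossible to satisfy; hence P.
At position 3, choosing R makes rule 4 impossible to satisfy; hence P.
At position 4, choosing R makes rule 4 impossible to satisfy; hence V.
At position 6, choosing R makes rule 2 impossible to satisfy; hence P.
At position 9, choosing R makes rule 4 impossible to satisfy; hence V.
That leaves exactly one tagging: D P P V D P R D V.
Checking: rule 1 ok; rule 2 ok; rule 3 ok; rule 4 ok.

D P P V D P R D V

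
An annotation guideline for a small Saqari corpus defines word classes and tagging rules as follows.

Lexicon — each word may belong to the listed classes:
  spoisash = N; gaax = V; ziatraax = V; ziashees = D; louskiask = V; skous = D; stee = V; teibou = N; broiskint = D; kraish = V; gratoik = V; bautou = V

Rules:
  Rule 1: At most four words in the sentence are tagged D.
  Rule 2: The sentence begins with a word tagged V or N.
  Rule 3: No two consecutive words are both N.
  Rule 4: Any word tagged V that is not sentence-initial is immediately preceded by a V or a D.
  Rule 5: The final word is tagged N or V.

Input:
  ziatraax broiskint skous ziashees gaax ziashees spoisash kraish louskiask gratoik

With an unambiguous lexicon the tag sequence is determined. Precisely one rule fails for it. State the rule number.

Fixed tagging: V D D D V D N V V V.
Rule check: R1 ✓, R2 ✓, R3 ✓, R4 ✗, R5 ✓.
Only rule 4 fails.

4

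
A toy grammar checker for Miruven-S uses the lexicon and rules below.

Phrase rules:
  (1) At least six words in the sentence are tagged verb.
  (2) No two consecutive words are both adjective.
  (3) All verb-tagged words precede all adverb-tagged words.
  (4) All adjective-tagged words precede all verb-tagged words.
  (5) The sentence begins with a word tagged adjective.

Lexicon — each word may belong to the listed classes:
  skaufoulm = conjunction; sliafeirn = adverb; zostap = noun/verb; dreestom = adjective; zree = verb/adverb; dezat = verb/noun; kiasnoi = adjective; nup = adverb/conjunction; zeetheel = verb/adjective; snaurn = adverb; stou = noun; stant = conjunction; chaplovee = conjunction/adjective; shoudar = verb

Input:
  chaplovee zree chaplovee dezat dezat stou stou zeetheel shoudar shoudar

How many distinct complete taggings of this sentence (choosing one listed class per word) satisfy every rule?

Candidates per position — 1:chaplovee {conjunction,adjective}; 2:zree {verb,adverb}; 3:chaplovee {conjunction,adjective}; 4:dezat {verb,noun}; 5:dezat {verb,noun}; 6:stou {noun}; 7:stou {noun}; 8:zeetheel {verb,adjective}; 9:shoudar {verb}; 10:shoudar {verb}.
There are 64 candidate sequences in total.
The sequences that satisfy every rule: adjective verb conjunction verb verb noun noun verb verb verb.
Count = 1.

1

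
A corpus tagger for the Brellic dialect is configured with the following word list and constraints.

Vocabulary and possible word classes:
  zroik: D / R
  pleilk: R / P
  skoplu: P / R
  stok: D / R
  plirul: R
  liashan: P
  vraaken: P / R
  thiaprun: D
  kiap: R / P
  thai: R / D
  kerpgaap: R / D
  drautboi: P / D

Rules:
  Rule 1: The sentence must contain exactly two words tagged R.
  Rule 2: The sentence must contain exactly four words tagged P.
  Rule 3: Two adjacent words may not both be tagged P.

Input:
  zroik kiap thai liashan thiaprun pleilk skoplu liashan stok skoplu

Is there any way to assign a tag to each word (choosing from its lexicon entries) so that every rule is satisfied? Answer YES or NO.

YES

Candidates per position — 1:zroik {D,R}; 2:kiap {R,P}; 3:thai {R,D}; 4:liashan {P}; 5:thiaprun {D}; 6:pleilk {R,P}; 7:skoplu {P,R}; 8:liashan {P}; 9:stok {D,R}; 10:skoplu {P,R}.
One satisfying assignment: D P D P D R R P D P.
Check: rule 1 holds; rule 2 holds; rule 3 holds.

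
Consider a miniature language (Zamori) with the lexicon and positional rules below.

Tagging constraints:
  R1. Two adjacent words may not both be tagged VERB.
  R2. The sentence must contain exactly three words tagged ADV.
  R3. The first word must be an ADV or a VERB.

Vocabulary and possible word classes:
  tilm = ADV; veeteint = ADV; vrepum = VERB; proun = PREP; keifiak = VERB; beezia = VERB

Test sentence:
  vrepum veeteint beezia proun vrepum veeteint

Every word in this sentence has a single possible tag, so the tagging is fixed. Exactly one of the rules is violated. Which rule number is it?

Fixed tagging: VERB ADV VERB PREP VERB ADV.
Checking each rule: R1 holds, R2 violated, R3 holds.
Only rule 2 fails.

2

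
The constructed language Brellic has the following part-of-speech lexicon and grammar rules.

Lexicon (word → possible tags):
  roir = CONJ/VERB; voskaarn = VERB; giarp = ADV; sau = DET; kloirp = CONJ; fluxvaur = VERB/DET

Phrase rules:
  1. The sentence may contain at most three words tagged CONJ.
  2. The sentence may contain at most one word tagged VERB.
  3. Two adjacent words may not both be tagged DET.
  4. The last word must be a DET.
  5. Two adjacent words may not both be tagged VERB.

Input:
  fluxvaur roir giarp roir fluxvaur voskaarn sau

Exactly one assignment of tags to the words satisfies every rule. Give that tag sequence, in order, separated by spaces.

Candidates per position — 1:fluxvaur {VERB,DET}; 2:roir {CONJ,VERB}; 3:giarp {ADV}; 4:roir {CONJ,VERB}; 5:fluxvaur {VERB,DET}; 6:voskaarn {VERB}; 7:sau {DET}.
At position 1, choosing VERB makes rule 2 impossible to satisfy; hence DET.
At position 2, choosing VERB makes rule 2 impossible to satisfy; hence CONJ.
At position 4, choosing VERB makes rule 2 impossible to satisfy; hence CONJ.
At position 5, choosing VERB makes rule 2 impossible to satisfy; hence DET.
The only consistent sequence is: DET CONJ ADV CONJ DET VERB DET.
Checking: rule 1 satisfied; rule 2 satisfied; rule 3 satisfied; rule 4 satisfied; rule 5 satisfied.

DET CONJ ADV CONJ DET VERB DET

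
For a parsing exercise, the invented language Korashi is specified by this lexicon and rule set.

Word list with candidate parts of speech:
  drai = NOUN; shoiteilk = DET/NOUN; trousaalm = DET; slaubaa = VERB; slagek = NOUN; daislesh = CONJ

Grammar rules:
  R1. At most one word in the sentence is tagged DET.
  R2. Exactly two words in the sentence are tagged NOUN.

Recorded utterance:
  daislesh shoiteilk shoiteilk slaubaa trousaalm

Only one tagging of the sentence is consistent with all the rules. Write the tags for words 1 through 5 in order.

Candidates per position — 1:daislesh {CONJ}; 2:shoiteilk {DET,NOUN}; 3:shoiteilk {DET,NOUN}; 4:slaubaa {VERB}; 5:trousaalm {DET}.
Word 2 cannot be DET — rule 1 would then fail for every completion. It is NOUN.
Word 3 cannot be DET — rule 1 would then fail for every completion. It is NOUN.
That leaves exactly one tagging: CONJ NOUN NOUN VERB DET.
Rule-by-rule: rule 1 satisfied; rule 2 satisfied.

CONJ NOUN NOUN VERB DET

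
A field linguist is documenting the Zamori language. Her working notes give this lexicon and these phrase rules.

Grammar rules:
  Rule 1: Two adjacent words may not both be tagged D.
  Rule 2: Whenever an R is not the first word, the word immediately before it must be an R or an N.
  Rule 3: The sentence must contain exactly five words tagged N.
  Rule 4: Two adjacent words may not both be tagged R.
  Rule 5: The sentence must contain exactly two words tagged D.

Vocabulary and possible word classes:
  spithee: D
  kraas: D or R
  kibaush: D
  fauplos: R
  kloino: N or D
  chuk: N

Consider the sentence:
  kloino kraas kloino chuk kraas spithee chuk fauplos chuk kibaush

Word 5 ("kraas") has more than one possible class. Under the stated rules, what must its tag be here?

R

Candidates per position — 1:kloino {N,D}; 2:kraas {D,R}; 3:kloino {N,D}; 4:chuk {N}; 5:kraas {D,R}; 6:spithee {D}; 7:chuk {N}; 8:fauplos {R}; 9:chuk {N}; 10:kibaush {D}.
At position 1, choosing D makes rule 3 impossible to satisfy; hence N.
At position 2, choosing D makes rule 5 impossible to satisfy; hence R.
At position 3, choosing D makes rule 3 impossible to satisfy; hence N.
At position 5, choosing D makes rule 1 impossible to satisfy; hence R.
That leaves exactly one tagging: N R N N R D N R N D.
Verifying each rule — rule 1 satisfied; rule 2 satisfied; rule 3 satisfied; rule 4 satisfied; rule 5 satisfied.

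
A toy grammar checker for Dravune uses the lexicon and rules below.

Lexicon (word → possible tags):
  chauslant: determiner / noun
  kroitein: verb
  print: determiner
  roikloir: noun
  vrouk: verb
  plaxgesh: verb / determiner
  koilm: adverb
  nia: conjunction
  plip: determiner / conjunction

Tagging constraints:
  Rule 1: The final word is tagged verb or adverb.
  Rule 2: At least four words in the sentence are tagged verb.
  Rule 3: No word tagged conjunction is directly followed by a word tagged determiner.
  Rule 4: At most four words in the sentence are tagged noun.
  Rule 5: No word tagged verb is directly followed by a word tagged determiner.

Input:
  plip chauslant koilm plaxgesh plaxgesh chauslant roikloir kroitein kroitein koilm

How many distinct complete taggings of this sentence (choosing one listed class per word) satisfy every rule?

3

Candidates per position — 1:plip {determiner,conjunction}; 2:chauslant {determiner,noun}; 3:koilm {adverb}; 4:plaxgesh {verb,determiner}; 5:plaxgesh {verb,determiner}; 6:chauslant {determiner,noun}; 7:roikloir {noun}; 8:kroitein {verb}; 9:kroitein {verb}; 10:koilm {adverb}.
There are 32 candidate sequences in total.
The sequences that satisfy every rule: determiner determiner adverb verb verb noun noun verb verb adverb; determiner noun adverb verb verb noun noun verb verb adverb; conjunction noun adverb verb verb noun noun verb verb adverb.
Count = 3.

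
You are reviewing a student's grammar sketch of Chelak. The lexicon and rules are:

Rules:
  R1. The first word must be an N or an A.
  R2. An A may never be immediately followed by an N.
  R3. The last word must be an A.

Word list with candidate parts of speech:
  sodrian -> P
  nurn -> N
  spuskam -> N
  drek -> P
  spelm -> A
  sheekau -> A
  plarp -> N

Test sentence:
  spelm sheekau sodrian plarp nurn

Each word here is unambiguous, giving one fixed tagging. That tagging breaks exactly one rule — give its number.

3

Fixed tagging: A A P N N.
Applying the rules: R1 ✓, R2 ✓, R3 ✗.
Only rule 3 fails.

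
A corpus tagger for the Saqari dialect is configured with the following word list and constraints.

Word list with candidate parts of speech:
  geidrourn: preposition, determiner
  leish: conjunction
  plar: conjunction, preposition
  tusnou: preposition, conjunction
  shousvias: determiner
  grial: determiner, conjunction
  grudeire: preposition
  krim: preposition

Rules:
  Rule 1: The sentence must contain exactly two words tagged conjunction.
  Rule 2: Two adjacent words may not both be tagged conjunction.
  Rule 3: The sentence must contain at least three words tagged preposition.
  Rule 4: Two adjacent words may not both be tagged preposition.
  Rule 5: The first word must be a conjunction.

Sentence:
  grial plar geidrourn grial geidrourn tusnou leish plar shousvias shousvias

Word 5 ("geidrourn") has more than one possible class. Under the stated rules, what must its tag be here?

determiner

Candidates per position — 1:grial {determiner,conjunction}; 2:plar {conjunction,preposition}; 3:geidrourn {preposition,determiner}; 4:grial {determiner,conjunction}; 5:geidrourn {preposition,determiner}; 6:tusnou {preposition,conjunction}; 7:leish {conjunction}; 8:plar {conjunction,preposition}; 9:shousvias {determiner}; 10:shousvias {determiner}.
If word 1 were determiner, no tagging could satisfy rule 5; so word 1 is conjunction.
If word 2 were conjunction, no tagging could satisfy rule 1; so word 2 is preposition.
If word 3 were preposition, no tagging could satisfy rule 4; so word 3 is determiner.
If word 4 were conjunction, no tagging could satisfy rule 1; so word 4 is determiner.
If word 6 were conjunction, no tagging could satisfy rule 1; so word 6 is preposition.
If word 8 were conjunction, no tagging could satisfy rule 1; so word 8 is preposition.
If word 5 were preposition, no tagging could satisfy rule 4; so word 5 is determiner.
The unique satisfying tagging is: conjunction preposition determiner determiner determiner preposition conjunction preposition determiner determiner.
Checking: rule 1 ok; rule 2 ok; rule 3 ok; rule 4 ok; rule 5 ok.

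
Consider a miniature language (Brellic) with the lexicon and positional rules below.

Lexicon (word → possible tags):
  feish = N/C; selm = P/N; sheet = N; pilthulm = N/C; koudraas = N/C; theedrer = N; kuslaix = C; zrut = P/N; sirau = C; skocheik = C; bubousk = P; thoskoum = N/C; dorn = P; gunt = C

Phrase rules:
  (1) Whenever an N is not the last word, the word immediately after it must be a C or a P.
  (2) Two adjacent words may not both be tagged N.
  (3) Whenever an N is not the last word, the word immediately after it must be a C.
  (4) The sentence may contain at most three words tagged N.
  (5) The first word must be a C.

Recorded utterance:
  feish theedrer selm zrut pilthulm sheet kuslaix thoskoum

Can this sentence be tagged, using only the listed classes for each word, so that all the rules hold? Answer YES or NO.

Candidates per position — 1:feish {N,C}; 2:theedrer {N}; 3:selm {P,N}; 4:zrut {P,N}; 5:pilthulm {N,C}; 6:sheet {N}; 7:kuslaix {C}; 8:thoskoum {N,C}.
Rule 3 cannot be satisfied by any choice of tags from the lexicon.
So there is no consistent tagging.

NO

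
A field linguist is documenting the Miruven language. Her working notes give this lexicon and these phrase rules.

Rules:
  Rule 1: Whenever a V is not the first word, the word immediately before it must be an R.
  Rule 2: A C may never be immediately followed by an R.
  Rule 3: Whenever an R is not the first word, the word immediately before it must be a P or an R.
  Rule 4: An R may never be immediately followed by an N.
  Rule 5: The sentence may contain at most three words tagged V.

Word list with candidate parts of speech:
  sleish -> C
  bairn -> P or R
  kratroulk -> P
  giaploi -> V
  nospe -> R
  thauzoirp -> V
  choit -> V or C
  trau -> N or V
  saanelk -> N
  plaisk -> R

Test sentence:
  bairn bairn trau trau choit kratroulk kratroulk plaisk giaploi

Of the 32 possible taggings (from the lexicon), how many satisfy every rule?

Candidates per position — 1:bairn {P,R}; 2:bairn {P,R}; 3:trau {N,V}; 4:trau {N,V}; 5:choit {V,C}; 6:kratroulk {P}; 7:kratroulk {P}; 8:plaisk {R}; 9:giaploi {V}.
There are 32 candidate sequences in total.
The sequences that satisfy every rule: P P N N C P P R V; P R V N C P P R V; R P N N C P P R V; R R V N C P P R V.
Count = 4.

4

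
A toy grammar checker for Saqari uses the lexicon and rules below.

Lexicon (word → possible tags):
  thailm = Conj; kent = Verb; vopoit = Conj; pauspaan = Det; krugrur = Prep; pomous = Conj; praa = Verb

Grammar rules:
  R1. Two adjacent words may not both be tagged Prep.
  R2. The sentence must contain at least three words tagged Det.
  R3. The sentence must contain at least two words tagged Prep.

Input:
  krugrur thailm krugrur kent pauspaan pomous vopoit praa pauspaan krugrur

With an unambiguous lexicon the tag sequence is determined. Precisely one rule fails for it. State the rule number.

2

Fixed tagging: Prep Conj Prep Verb Det Conj Conj Verb Det Prep.
Rule check: R1 ok, R2 fails, R3 ok.
Only rule 2 fails.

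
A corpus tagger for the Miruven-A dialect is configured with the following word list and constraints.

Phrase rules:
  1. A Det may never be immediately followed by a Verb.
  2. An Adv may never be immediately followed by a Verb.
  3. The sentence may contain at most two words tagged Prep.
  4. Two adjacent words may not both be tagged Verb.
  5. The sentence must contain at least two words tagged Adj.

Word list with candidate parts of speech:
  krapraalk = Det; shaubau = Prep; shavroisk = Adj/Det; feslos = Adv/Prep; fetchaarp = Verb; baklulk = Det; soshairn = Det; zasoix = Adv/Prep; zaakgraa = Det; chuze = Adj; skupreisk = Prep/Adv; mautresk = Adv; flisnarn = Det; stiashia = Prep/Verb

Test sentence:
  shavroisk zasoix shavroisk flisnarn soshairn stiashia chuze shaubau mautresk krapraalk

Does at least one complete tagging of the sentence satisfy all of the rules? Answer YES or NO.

YES

Candidates per position — 1:shavroisk {Adj,Det}; 2:zasoix {Adv,Prep}; 3:shavroisk {Adj,Det}; 4:flisnarn {Det}; 5:soshairn {Det}; 6:stiashia {Prep,Verb}; 7:chuze {Adj}; 8:shaubau {Prep}; 9:mautresk {Adv}; 10:krapraalk {Det}.
One satisfying assignment: Adj Adv Adj Det Det Prep Adj Prep Adv Det.
Verifying each rule — rule 1 ok; rule 2 ok; rule 3 ok; rule 4 ok; rule 5 ok.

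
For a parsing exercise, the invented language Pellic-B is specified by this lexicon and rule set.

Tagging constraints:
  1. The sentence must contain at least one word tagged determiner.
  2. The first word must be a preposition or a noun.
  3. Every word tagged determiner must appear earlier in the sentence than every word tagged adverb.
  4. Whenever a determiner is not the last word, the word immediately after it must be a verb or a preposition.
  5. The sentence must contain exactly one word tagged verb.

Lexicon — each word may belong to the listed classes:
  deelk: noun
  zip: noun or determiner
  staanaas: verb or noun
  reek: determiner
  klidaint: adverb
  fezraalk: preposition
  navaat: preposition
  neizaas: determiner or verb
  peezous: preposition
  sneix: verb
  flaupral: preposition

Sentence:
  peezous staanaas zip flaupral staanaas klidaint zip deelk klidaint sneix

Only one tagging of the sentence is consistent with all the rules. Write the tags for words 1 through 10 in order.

preposition noun determiner preposition noun adverb noun noun adverb verb

Candidates per position — 1:peezous {preposition}; 2:staanaas {verb,noun}; 3:zip {noun,determiner}; 4:flaupral {preposition}; 5:staanaas {verb,noun}; 6:klidaint {adverb}; 7:zip {noun,determiner}; 8:deelk {noun}; 9:klidaint {adverb}; 10:sneix {verb}.
Word 2 cannot be verb — rule 5 would then fail for every completion. It is noun.
Word 5 cannot be verb — rule 5 would then fail for every completion. It is noun.
Word 7 cannot be determiner — rule 3 would then fail for every completion. It is noun.
Word 3 cannot be noun — rule 1 would then fail for every completion. It is determiner.
The unique satisfying tagging is: preposition noun determiner preposition noun adverb noun noun adverb verb.
Rule-by-rule: rule 1 holds; rule 2 holds; rule 3 holds; rule 4 holds; rule 5 holds.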